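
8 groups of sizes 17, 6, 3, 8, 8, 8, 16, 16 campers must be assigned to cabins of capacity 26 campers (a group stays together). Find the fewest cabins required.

Total = 17 + 16 + 16 + 8 + 8 + 8 + 6 + 3 = 82 campers.
Lower bound: ⌈82/26⌉ = 4 cabins.
A packing using 4 cabins:
  cabin 1: 17 + 8 = 25
  cabin 2: 16 + 8 = 24
  cabin 3: 16 + 8 = 24
  cabin 4: 6 + 3 = 9
This matches the lower bound, so 4 is optimal.

4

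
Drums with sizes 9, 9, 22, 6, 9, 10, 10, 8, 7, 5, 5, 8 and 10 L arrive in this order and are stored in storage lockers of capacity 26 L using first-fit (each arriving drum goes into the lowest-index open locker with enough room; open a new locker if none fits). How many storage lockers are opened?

5

  9 → locker 1 (new)  [load 9/26]
  9 → locker 1  [load 18/26]
  22 → locker 2 (new)  [load 22/26]
  6 → locker 1  [load 24/26]
  9 → locker 3 (new)  [load 9/26]
  10 → locker 3  [load 19/26]
  10 → locker 4 (new)  [load 10/26]
  8 → locker 4  [load 18/26]
  7 → locker 3  [load 26/26]
  5 → locker 4  [load 23/26]
  5 → locker 5 (new)  [load 5/26]
  8 → locker 5  [load 13/26]
  10 → locker 5  [load 23/26]
5 storage lockers opened.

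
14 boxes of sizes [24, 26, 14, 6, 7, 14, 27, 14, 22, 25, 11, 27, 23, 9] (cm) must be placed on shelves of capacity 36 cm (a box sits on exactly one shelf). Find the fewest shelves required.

Total = 27 + 27 + 26 + 25 + 24 + 23 + 22 + 14 + 14 + 14 + 11 + 9 + 7 + 6 = 249 cm.
Lower bound: ⌈249/36⌉ = 7 shelves.
A packing using 8 shelves:
  shelf 1: 27 + 9 = 36
  shelf 2: 27 + 7 = 34
  shelf 3: 26 + 6 = 32
  shelf 4: 25 + 11 = 36
  shelf 5: 24 = 24
  shelf 6: 23 = 23
  shelf 7: 22 + 14 = 36
  shelf 8: 14 + 14 = 28
No arrangement into 7 shelves stays within capacity, so 8 is optimal.

8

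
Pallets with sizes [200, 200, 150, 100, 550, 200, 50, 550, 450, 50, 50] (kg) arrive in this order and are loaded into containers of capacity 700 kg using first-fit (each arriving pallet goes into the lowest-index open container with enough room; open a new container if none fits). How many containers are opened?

4

  200 → container 1 (new)  [load 200/700]
  200 → container 1  [load 400/700]
  150 → container 1  [load 550/700]
  100 → container 1  [load 650/700]
  550 → container 2 (new)  [load 550/700]
  200 → container 3 (new)  [load 200/700]
  50 → container 1  [load 700/700]
  550 → container 4 (new)  [load 550/700]
  450 → container 3  [load 650/700]
  50 → container 2  [load 600/700]
  50 → container 2  [load 650/700]
4 containers opened.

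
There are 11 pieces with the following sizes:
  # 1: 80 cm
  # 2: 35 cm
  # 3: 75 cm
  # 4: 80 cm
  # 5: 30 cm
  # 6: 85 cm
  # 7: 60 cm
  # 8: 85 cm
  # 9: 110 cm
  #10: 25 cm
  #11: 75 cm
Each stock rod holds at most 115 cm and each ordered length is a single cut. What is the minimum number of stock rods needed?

Total = 110 + 85 + 85 + 80 + 80 + 75 + 75 + 60 + 35 + 30 + 25 = 740 cm.
Lower bound: ⌈740/115⌉ = 7 stock rods.
Also, 8 pieces each exceed 115/2 cm, and no two of those can share a stock rod, so at least 8 stock rods are needed.
A packing using 8 stock rods:
  stock rod 1: 110 = 110
  stock rod 2: 85 + 30 = 115
  stock rod 3: 85 + 25 = 110
  stock rod 4: 80 + 35 = 115
  stock rod 5: 80 = 80
  stock rod 6: 75 = 75
  stock rod 7: 75 = 75
  stock rod 8: 60 = 60
This matches the lower bound, so 8 is optimal.

8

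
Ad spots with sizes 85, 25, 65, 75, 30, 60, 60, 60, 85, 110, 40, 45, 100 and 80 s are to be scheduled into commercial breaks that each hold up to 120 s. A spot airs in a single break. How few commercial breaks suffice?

Total = 110 + 100 + 85 + 85 + 80 + 75 + 65 + 60 + 60 + 60 + 45 + 40 + 30 + 25 = 920 s.
Lower bound: ⌈920/120⌉ = 8 commercial breaks.
A packing using 9 commercial breaks:
  break 1: 110 = 110
  break 2: 100 = 100
  break 3: 85 + 30 = 115
  break 4: 85 + 25 = 110
  break 5: 80 + 40 = 120
  break 6: 75 + 45 = 120
  break 7: 65 = 65
  break 8: 60 + 60 = 120
  break 9: 60 = 60
No arrangement into 8 commercial breaks stays within capacity, so 9 is optimal.

9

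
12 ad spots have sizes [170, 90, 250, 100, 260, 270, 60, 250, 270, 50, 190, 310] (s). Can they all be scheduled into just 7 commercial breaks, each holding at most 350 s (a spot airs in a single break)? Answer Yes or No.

No

Total = 2270 s; ⌈2270/350⌉ = 7.
The bound of 7 does not rule out 7, but exhaustive search shows no assignment into 7 commercial breaks of capacity 350 s exists — the minimum is 8.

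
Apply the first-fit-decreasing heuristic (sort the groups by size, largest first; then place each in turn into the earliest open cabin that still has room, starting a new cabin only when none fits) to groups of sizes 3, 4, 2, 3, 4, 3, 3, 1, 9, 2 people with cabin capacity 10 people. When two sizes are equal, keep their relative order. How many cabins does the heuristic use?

Sorted descending: 9, 4, 4, 3, 3, 3, 3, 2, 2, 1.
  9 → cabin 1 (new)  [load 9/10]
  4 → cabin 2 (new)  [load 4/10]
  4 → cabin 2  [load 8/10]
  3 → cabin 3 (new)  [load 3/10]
  3 → cabin 3  [load 6/10]
  3 → cabin 3  [load 9/10]
  3 → cabin 4 (new)  [load 3/10]
  2 → cabin 2  [load 10/10]
  2 → cabin 4  [load 5/10]
  1 → cabin 1  [load 10/10]
4 cabins opened.

4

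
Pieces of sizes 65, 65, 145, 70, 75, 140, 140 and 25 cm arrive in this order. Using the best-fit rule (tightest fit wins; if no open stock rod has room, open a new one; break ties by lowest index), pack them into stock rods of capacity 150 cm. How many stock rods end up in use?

  65 → stock rod 1 (new)  [load 65/150]
  65 → stock rod 1  [load 130/150]
  145 → stock rod 2 (new)  [load 145/150]
  70 → stock rod 3 (new)  [load 70/150]
  75 → stock rod 3  [load 145/150]
  140 → stock rod 4 (new)  [load 140/150]
  140 → stock rod 5 (new)  [load 140/150]
  25 → stock rod 6 (new)  [load 25/150]
6 stock rods opened.

6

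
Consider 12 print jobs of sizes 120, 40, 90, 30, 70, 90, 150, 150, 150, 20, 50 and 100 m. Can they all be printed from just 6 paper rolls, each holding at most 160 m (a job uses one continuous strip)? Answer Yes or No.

Total = 1060 m; ⌈1060/160⌉ = 7.
At least 7 paper rolls are required, but only 6 are allowed.

No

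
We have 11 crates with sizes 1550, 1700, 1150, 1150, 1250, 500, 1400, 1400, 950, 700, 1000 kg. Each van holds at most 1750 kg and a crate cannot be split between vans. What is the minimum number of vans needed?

Total = 1700 + 1550 + 1400 + 1400 + 1250 + 1150 + 1150 + 1000 + 950 + 700 + 500 = 12750 kg.
Lower bound: ⌈12750/1750⌉ = 8 vans.
Also, 9 crates each exceed 875 kg, and no two of those can share a van, so at least 9 vans are needed.
A packing using 9 vans:
  van 1: 1700 = 1700
  van 2: 1550 = 1550
  van 3: 1400 = 1400
  van 4: 1400 = 1400
  van 5: 1250 + 500 = 1750
  van 6: 1150 = 1150
  van 7: 1150 = 1150
  van 8: 1000 + 700 = 1700
  van 9: 950 = 950
This matches the lower bound, so 9 is optimal.

9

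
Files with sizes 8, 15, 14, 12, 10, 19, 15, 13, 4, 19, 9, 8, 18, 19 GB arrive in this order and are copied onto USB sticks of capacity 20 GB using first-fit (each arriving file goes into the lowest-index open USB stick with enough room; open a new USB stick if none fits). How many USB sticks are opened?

11

  8 → USB stick 1 (new)  [load 8/20]
  15 → USB stick 2 (new)  [load 15/20]
  14 → USB stick 3 (new)  [load 14/20]
  12 → USB stick 1  [load 20/20]
  10 → USB stick 4 (new)  [load 10/20]
  19 → USB stick 5 (new)  [load 19/20]
  15 → USB stick 6 (new)  [load 15/20]
  13 → USB stick 7 (new)  [load 13/20]
  4 → USB stick 2  [load 19/20]
  19 → USB stick 8 (new)  [load 19/20]
  9 → USB stick 4  [load 19/20]
  8 → USB stick 9 (new)  [load 8/20]
  18 → USB stick 10 (new)  [load 18/20]
  19 → USB stick 11 (new)  [load 19/20]
11 USB sticks opened.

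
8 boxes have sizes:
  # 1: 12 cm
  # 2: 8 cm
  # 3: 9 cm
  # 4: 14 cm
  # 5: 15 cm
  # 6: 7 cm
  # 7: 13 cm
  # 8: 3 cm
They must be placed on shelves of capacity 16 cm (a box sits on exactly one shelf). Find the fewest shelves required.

6

Total = 15 + 14 + 13 + 12 + 9 + 8 + 7 + 3 = 81 cm.
Lower bound: ⌈81/16⌉ = 6 shelves.
A packing using 6 shelves:
  shelf 1: 15 = 15
  shelf 2: 14 = 14
  shelf 3: 13 + 3 = 16
  shelf 4: 12 = 12
  shelf 5: 9 + 7 = 16
  shelf 6: 8 = 8
This matches the lower bound, so 6 is optimal.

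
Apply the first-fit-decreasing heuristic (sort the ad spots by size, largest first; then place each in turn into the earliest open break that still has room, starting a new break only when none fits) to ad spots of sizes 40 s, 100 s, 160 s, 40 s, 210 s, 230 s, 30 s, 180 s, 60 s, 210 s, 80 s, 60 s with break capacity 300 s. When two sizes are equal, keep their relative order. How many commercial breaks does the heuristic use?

5

Sorted descending: 230, 210, 210, 180, 160, 100, 80, 60, 60, 40, 40, 30.
  230 → break 1 (new)  [load 230/300]
  210 → break 2 (new)  [load 210/300]
  210 → break 3 (new)  [load 210/300]
  180 → break 4 (new)  [load 180/300]
  160 → break 5 (new)  [load 160/300]
  100 → break 4  [load 280/300]
  80 → break 2  [load 290/300]
  60 → break 1  [load 290/300]
  60 → break 3  [load 270/300]
  40 → break 5  [load 200/300]
  40 → break 5  [load 240/300]
  30 → break 3  [load 300/300]
5 commercial breaks opened.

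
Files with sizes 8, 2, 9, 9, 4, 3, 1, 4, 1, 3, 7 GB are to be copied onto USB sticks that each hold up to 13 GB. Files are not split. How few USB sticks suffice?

Total = 9 + 9 + 8 + 7 + 4 + 4 + 3 + 3 + 2 + 1 + 1 = 51 GB.
Lower bound: ⌈51/13⌉ = 4 USB sticks.
A packing using 4 USB sticks:
  USB stick 1: 9 + 4 = 13
  USB stick 2: 9 + 4 = 13
  USB stick 3: 8 + 3 + 2 = 13
  USB stick 4: 7 + 3 + 1 + 1 = 12
This matches the lower bound, so 4 is optimal.

4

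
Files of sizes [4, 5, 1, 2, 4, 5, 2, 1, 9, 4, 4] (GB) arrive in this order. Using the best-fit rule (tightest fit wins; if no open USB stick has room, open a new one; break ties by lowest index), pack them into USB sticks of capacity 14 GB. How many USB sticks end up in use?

3

  4 → USB stick 1 (new)  [load 4/14]
  5 → USB stick 1  [load 9/14]
  1 → USB stick 1  [load 10/14]
  2 → USB stick 1  [load 12/14]
  4 → USB stick 2 (new)  [load 4/14]
  5 → USB stick 2  [load 9/14]
  2 → USB stick 1  [load 14/14]
  1 → USB stick 2  [load 10/14]
  9 → USB stick 3 (new)  [load 9/14]
  4 → USB stick 2  [load 14/14]
  4 → USB stick 3  [load 13/14]
3 USB sticks opened.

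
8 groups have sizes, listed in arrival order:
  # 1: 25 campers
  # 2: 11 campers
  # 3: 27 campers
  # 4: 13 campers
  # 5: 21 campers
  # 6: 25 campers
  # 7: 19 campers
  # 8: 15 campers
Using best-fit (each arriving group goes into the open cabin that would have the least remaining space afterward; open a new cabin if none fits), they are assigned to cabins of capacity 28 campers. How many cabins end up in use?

  25 → cabin 1 (new)  [load 25/28]
  11 → cabin 2 (new)  [load 11/28]
  27 → cabin 3 (new)  [load 27/28]
  13 → cabin 2  [load 24/28]
  21 → cabin 4 (new)  [load 21/28]
  25 → cabin 5 (new)  [load 25/28]
  19 → cabin 6 (new)  [load 19/28]
  15 → cabin 7 (new)  [load 15/28]
7 cabins opened.

7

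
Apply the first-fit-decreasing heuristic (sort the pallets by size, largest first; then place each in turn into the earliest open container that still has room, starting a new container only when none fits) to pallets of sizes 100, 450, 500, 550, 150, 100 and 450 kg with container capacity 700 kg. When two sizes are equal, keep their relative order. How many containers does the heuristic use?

4

Sorted descending: 550, 500, 450, 450, 150, 100, 100.
  550 → container 1 (new)  [load 550/700]
  500 → container 2 (new)  [load 500/700]
  450 → container 3 (new)  [load 450/700]
  450 → container 4 (new)  [load 450/700]
  150 → container 1  [load 700/700]
  100 → container 2  [load 600/700]
  100 → container 2  [load 700/700]
4 containers opened.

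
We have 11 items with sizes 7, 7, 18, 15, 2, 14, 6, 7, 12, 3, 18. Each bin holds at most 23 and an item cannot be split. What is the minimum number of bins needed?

6

Total = 18 + 18 + 15 + 14 + 12 + 7 + 7 + 7 + 6 + 3 + 2 = 109.
Lower bound: ⌈109/23⌉ = 5 bins.
A packing using 6 bins:
  bin 1: 18 + 3 + 2 = 23
  bin 2: 18 = 18
  bin 3: 15 + 7 = 22
  bin 4: 14 + 7 = 21
  bin 5: 12 + 7 = 19
  bin 6: 6 = 6
No arrangement into 5 bins stays within capacity, so 6 is optimal.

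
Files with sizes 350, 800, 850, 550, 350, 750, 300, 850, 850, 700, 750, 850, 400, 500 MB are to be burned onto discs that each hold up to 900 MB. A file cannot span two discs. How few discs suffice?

Total = 850 + 850 + 850 + 850 + 800 + 750 + 750 + 700 + 550 + 500 + 400 + 350 + 350 + 300 = 8850 MB.
Lower bound: ⌈8850/900⌉ = 10 discs.
A packing using 11 discs:
  disc 1: 850 = 850
  disc 2: 850 = 850
  disc 3: 850 = 850
  disc 4: 850 = 850
  disc 5: 800 = 800
  disc 6: 750 = 750
  disc 7: 750 = 750
  disc 8: 700 = 700
  disc 9: 550 + 350 = 900
  disc 10: 500 + 400 = 900
  disc 11: 350 + 300 = 650
No arrangement into 10 discs stays within capacity, so 11 is optimal.

11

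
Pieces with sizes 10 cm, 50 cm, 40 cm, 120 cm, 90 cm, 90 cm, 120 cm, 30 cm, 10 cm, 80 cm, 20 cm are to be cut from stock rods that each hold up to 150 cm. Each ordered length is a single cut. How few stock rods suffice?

Total = 120 + 120 + 90 + 90 + 80 + 50 + 40 + 30 + 20 + 10 + 10 = 660 cm.
Lower bound: ⌈660/150⌉ = 5 stock rods.
A packing using 5 stock rods:
  stock rod 1: 120 + 30 = 150
  stock rod 2: 120 + 20 + 10 = 150
  stock rod 3: 90 + 50 + 10 = 150
  stock rod 4: 90 + 40 = 130
  stock rod 5: 80 = 80
This matches the lower bound, so 5 is optimal.

5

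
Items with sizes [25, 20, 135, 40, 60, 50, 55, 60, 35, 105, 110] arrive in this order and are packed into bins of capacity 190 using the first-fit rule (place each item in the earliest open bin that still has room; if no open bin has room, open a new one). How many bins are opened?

5

  25 → bin 1 (new)  [load 25/190]
  20 → bin 1  [load 45/190]
  135 → bin 1  [load 180/190]
  40 → bin 2 (new)  [load 40/190]
  60 → bin 2  [load 100/190]
  50 → bin 2  [load 150/190]
  55 → bin 3 (new)  [load 55/190]
  60 → bin 3  [load 115/190]
  35 → bin 2  [load 185/190]
  105 → bin 4 (new)  [load 105/190]
  110 → bin 5 (new)  [load 110/190]
5 bins opened.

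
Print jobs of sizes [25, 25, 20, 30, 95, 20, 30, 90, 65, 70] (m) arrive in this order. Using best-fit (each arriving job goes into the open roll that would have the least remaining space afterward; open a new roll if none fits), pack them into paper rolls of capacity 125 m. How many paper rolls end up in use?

5

  25 → roll 1 (new)  [load 25/125]
  25 → roll 1  [load 50/125]
  20 → roll 1  [load 70/125]
  30 → roll 1  [load 100/125]
  95 → roll 2 (new)  [load 95/125]
  20 → roll 1  [load 120/125]
  30 → roll 2  [load 125/125]
  90 → roll 3 (new)  [load 90/125]
  65 → roll 4 (new)  [load 65/125]
  70 → roll 5 (new)  [load 70/125]
5 paper rolls opened.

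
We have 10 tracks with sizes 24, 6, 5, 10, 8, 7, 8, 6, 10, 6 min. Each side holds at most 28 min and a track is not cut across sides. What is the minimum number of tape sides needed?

4

Total = 24 + 10 + 10 + 8 + 8 + 7 + 6 + 6 + 6 + 5 = 90 min.
Lower bound: ⌈90/28⌉ = 4 tape sides.
A packing using 4 tape sides:
  side 1: 24 = 24
  side 2: 10 + 10 + 8 = 28
  side 3: 8 + 7 + 6 + 6 = 27
  side 4: 6 + 5 = 11
This matches the lower bound, so 4 is optimal.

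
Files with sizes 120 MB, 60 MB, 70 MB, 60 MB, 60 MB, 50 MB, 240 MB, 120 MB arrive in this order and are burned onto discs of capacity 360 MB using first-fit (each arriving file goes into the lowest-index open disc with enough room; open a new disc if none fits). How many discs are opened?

3

  120 → disc 1 (new)  [load 120/360]
  60 → disc 1  [load 180/360]
  70 → disc 1  [load 250/360]
  60 → disc 1  [load 310/360]
  60 → disc 2 (new)  [load 60/360]
  50 → disc 1  [load 360/360]
  240 → disc 2  [load 300/360]
  120 → disc 3 (new)  [load 120/360]
3 discs opened.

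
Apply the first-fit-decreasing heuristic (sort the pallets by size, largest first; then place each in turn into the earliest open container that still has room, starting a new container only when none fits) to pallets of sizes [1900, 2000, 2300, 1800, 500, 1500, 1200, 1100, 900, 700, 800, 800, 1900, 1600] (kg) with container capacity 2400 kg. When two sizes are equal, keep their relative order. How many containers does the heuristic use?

9

Sorted descending: 2300, 2000, 1900, 1900, 1800, 1600, 1500, 1200, 1100, 900, 800, 800, 700, 500.
  2300 → container 1 (new)  [load 2300/2400]
  2000 → container 2 (new)  [load 2000/2400]
  1900 → container 3 (new)  [load 1900/2400]
  1900 → container 4 (new)  [load 1900/2400]
  1800 → container 5 (new)  [load 1800/2400]
  1600 → container 6 (new)  [load 1600/2400]
  1500 → container 7 (new)  [load 1500/2400]
  1200 → container 8 (new)  [load 1200/2400]
  1100 → container 8  [load 2300/2400]
  900 → container 7  [load 2400/2400]
  800 → container 6  [load 2400/2400]
  800 → container 9 (new)  [load 800/2400]
  700 → container 9  [load 1500/2400]
  500 → container 3  [load 2400/2400]
9 containers opened.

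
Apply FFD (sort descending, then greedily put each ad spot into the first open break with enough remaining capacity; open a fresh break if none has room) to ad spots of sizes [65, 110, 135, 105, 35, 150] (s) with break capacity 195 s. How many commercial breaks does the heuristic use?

4

Sorted descending: 150, 135, 110, 105, 65, 35.
  150 → break 1 (new)  [load 150/195]
  135 → break 2 (new)  [load 135/195]
  110 → break 3 (new)  [load 110/195]
  105 → break 4 (new)  [load 105/195]
  65 → break 3  [load 175/195]
  35 → break 1  [load 185/195]
4 commercial breaks opened.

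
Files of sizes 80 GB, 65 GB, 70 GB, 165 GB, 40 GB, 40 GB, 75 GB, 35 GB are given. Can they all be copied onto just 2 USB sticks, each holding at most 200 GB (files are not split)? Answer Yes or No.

Total = 570 GB; ⌈570/200⌉ = 3.
At least 3 USB sticks are required, but only 2 are allowed.

No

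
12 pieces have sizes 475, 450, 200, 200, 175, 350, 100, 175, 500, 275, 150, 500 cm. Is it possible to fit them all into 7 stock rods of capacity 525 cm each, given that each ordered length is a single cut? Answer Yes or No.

Total = 3550 cm; ⌈3550/525⌉ = 7.
The bound of 7 does not rule out 7, but exhaustive search shows no assignment into 7 stock rods of capacity 525 cm exists — the minimum is 8.

No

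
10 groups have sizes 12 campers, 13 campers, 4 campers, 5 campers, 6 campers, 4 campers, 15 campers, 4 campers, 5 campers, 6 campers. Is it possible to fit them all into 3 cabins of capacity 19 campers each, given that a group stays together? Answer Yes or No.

No

Total = 74 campers; ⌈74/19⌉ = 4.
At least 4 cabins are required, but only 3 are allowed.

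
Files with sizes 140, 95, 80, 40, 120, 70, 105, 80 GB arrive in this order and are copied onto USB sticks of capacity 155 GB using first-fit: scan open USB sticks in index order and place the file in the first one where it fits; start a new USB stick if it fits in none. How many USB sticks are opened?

  140 → USB stick 1 (new)  [load 140/155]
  95 → USB stick 2 (new)  [load 95/155]
  80 → USB stick 3 (new)  [load 80/155]
  40 → USB stick 2  [load 135/155]
  120 → USB stick 4 (new)  [load 120/155]
  70 → USB stick 3  [load 150/155]
  105 → USB stick 5 (new)  [load 105/155]
  80 → USB stick 6 (new)  [load 80/155]
6 USB sticks opened.

6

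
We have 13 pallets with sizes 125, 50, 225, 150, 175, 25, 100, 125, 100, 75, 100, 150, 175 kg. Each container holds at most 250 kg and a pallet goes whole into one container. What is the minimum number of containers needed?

7

Total = 225 + 175 + 175 + 150 + 150 + 125 + 125 + 100 + 100 + 100 + 75 + 50 + 25 = 1575 kg.
Lower bound: ⌈1575/250⌉ = 7 containers.
A packing using 7 containers:
  container 1: 225 + 25 = 250
  container 2: 175 + 75 = 250
  container 3: 175 + 50 = 225
  container 4: 150 + 100 = 250
  container 5: 150 + 100 = 250
  container 6: 125 + 125 = 250
  container 7: 100 = 100
This matches the lower bound, so 7 is optimal.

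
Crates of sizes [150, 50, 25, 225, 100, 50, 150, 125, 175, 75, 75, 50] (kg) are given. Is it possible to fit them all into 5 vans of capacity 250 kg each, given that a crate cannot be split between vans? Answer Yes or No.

A valid assignment using 5 vans:
  van 1: 225 + 25 = 250
  van 2: 175 + 75 = 250
  van 3: 150 + 100 = 250
  van 4: 150 + 50 + 50 = 250
  van 5: 125 + 75 + 50 = 250
Every load is within 250 kg, so 5 vans suffice.

Yes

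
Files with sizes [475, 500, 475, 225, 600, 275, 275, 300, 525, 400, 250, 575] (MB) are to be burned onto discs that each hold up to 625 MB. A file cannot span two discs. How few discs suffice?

Total = 600 + 575 + 525 + 500 + 475 + 475 + 400 + 300 + 275 + 275 + 250 + 225 = 4875 MB.
Lower bound: ⌈4875/625⌉ = 8 discs.
A packing using 9 discs:
  disc 1: 600 = 600
  disc 2: 575 = 575
  disc 3: 525 = 525
  disc 4: 500 = 500
  disc 5: 475 = 475
  disc 6: 475 = 475
  disc 7: 400 + 225 = 625
  disc 8: 300 + 275 = 575
  disc 9: 275 + 250 = 525
No arrangement into 8 discs stays within capacity, so 9 is optimal.

9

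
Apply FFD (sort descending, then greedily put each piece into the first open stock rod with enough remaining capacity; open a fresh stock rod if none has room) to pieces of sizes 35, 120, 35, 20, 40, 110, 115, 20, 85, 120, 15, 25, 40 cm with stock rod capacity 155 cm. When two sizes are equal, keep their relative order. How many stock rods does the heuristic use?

6

Sorted descending: 120, 120, 115, 110, 85, 40, 40, 35, 35, 25, 20, 20, 15.
  120 → stock rod 1 (new)  [load 120/155]
  120 → stock rod 2 (new)  [load 120/155]
  115 → stock rod 3 (new)  [load 115/155]
  110 → stock rod 4 (new)  [load 110/155]
  85 → stock rod 5 (new)  [load 85/155]
  40 → stock rod 3  [load 155/155]
  40 → stock rod 4  [load 150/155]
  35 → stock rod 1  [load 155/155]
  35 → stock rod 2  [load 155/155]
  25 → stock rod 5  [load 110/155]
  20 → stock rod 5  [load 130/155]
  20 → stock rod 5  [load 150/155]
  15 → stock rod 6 (new)  [load 15/155]
6 stock rods opened.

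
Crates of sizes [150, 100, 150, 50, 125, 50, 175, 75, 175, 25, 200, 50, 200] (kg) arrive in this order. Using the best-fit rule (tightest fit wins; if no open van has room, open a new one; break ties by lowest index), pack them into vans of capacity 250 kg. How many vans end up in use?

  150 → van 1 (new)  [load 150/250]
  100 → van 1  [load 250/250]
  150 → van 2 (new)  [load 150/250]
  50 → van 2  [load 200/250]
  125 → van 3 (new)  [load 125/250]
  50 → van 2  [load 250/250]
  175 → van 4 (new)  [load 175/250]
  75 → van 4  [load 250/250]
  175 → van 5 (new)  [load 175/250]
  25 → van 5  [load 200/250]
  200 → van 6 (new)  [load 200/250]
  50 → van 5  [load 250/250]
  200 → van 7 (new)  [load 200/250]
7 vans opened.

7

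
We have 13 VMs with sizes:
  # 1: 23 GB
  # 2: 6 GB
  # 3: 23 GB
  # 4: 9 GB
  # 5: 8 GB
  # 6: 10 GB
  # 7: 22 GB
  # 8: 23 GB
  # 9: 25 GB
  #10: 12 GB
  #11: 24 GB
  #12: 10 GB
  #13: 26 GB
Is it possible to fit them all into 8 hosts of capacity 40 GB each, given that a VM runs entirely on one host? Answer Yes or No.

Yes

A valid assignment using 7 hosts:
  host 1: 26 + 12 = 38
  host 2: 25 + 10 = 35
  host 3: 24 + 10 + 6 = 40
  host 4: 23 + 9 + 8 = 40
  host 5: 23 = 23
  host 6: 23 = 23
  host 7: 22 = 22
That uses only 7 ≤ 8, so 8 hosts are enough.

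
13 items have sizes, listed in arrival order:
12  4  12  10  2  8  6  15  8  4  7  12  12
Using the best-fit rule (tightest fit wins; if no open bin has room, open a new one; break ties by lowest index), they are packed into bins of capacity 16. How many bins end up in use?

  12 → bin 1 (new)  [load 12/16]
  4 → bin 1  [load 16/16]
  12 → bin 2 (new)  [load 12/16]
  10 → bin 3 (new)  [load 10/16]
  2 → bin 2  [load 14/16]
  8 → bin 4 (new)  [load 8/16]
  6 → bin 3  [load 16/16]
  15 → bin 5 (new)  [load 15/16]
  8 → bin 4  [load 16/16]
  4 → bin 6 (new)  [load 4/16]
  7 → bin 6  [load 11/16]
  12 → bin 7 (new)  [load 12/16]
  12 → bin 8 (new)  [load 12/16]
8 bins opened.

8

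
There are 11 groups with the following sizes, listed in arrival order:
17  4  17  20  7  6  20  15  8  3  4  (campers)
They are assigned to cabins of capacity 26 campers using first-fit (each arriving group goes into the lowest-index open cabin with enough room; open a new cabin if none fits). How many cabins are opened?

  17 → cabin 1 (new)  [load 17/26]
  4 → cabin 1  [load 21/26]
  17 → cabin 2 (new)  [load 17/26]
  20 → cabin 3 (new)  [load 20/26]
  7 → cabin 2  [load 24/26]
  6 → cabin 3  [load 26/26]
  20 → cabin 4 (new)  [load 20/26]
  15 → cabin 5 (new)  [load 15/26]
  8 → cabin 5  [load 23/26]
  3 → cabin 1  [load 24/26]
  4 → cabin 4  [load 24/26]
5 cabins opened.

5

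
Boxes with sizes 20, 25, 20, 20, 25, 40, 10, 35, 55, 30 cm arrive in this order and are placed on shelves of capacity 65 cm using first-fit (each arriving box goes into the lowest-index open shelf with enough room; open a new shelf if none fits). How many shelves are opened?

5

  20 → shelf 1 (new)  [load 20/65]
  25 → shelf 1  [load 45/65]
  20 → shelf 1  [load 65/65]
  20 → shelf 2 (new)  [load 20/65]
  25 → shelf 2  [load 45/65]
  40 → shelf 3 (new)  [load 40/65]
  10 → shelf 2  [load 55/65]
  35 → shelf 4 (new)  [load 35/65]
  55 → shelf 5 (new)  [load 55/65]
  30 → shelf 4  [load 65/65]
5 shelves opened.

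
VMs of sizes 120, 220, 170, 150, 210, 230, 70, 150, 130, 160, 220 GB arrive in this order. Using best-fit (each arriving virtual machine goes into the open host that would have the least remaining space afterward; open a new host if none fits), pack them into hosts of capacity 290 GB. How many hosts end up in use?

  120 → host 1 (new)  [load 120/290]
  220 → host 2 (new)  [load 220/290]
  170 → host 1  [load 290/290]
  150 → host 3 (new)  [load 150/290]
  210 → host 4 (new)  [load 210/290]
  230 → host 5 (new)  [load 230/290]
  70 → host 2  [load 290/290]
  150 → host 6 (new)  [load 150/290]
  130 → host 3  [load 280/290]
  160 → host 7 (new)  [load 160/290]
  220 → host 8 (new)  [load 220/290]
8 hosts opened.

8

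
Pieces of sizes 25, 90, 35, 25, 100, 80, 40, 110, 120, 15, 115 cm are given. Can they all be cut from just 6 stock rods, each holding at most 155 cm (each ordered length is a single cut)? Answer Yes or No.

Yes

A valid assignment using 6 stock rods:
  stock rod 1: 120 + 35 = 155
  stock rod 2: 115 + 40 = 155
  stock rod 3: 110 + 25 + 15 = 150
  stock rod 4: 100 + 25 = 125
  stock rod 5: 90 = 90
  stock rod 6: 80 = 80
Every load is within 155 cm, so 6 stock rods suffice.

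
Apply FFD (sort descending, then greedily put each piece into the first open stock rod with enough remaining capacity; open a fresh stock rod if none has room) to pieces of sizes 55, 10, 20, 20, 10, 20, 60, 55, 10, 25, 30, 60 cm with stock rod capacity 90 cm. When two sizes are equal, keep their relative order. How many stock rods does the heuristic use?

5

Sorted descending: 60, 60, 55, 55, 30, 25, 20, 20, 20, 10, 10, 10.
  60 → stock rod 1 (new)  [load 60/90]
  60 → stock rod 2 (new)  [load 60/90]
  55 → stock rod 3 (new)  [load 55/90]
  55 → stock rod 4 (new)  [load 55/90]
  30 → stock rod 1  [load 90/90]
  25 → stock rod 2  [load 85/90]
  20 → stock rod 3  [load 75/90]
  20 → stock rod 4  [load 75/90]
  20 → stock rod 5 (new)  [load 20/90]
  10 → stock rod 3  [load 85/90]
  10 → stock rod 4  [load 85/90]
  10 → stock rod 5  [load 30/90]
5 stock rods opened.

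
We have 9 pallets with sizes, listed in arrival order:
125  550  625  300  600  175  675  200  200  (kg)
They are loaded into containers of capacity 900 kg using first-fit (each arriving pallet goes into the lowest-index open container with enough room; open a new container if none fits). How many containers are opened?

  125 → container 1 (new)  [load 125/900]
  550 → container 1  [load 675/900]
  625 → container 2 (new)  [load 625/900]
  300 → container 3 (new)  [load 300/900]
  600 → container 3  [load 900/900]
  175 → container 1  [load 850/900]
  675 → container 4 (new)  [load 675/900]
  200 → container 2  [load 825/900]
  200 → container 4  [load 875/900]
4 containers opened.

4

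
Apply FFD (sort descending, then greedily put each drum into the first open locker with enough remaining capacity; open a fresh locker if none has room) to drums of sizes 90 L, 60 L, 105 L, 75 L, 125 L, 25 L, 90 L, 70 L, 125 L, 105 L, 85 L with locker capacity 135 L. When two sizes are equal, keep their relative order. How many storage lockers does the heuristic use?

9

Sorted descending: 125, 125, 105, 105, 90, 90, 85, 75, 70, 60, 25.
  125 → locker 1 (new)  [load 125/135]
  125 → locker 2 (new)  [load 125/135]
  105 → locker 3 (new)  [load 105/135]
  105 → locker 4 (new)  [load 105/135]
  90 → locker 5 (new)  [load 90/135]
  90 → locker 6 (new)  [load 90/135]
  85 → locker 7 (new)  [load 85/135]
  75 → locker 8 (new)  [load 75/135]
  70 → locker 9 (new)  [load 70/135]
  60 → locker 8  [load 135/135]
  25 → locker 3  [load 130/135]
9 storage lockers opened.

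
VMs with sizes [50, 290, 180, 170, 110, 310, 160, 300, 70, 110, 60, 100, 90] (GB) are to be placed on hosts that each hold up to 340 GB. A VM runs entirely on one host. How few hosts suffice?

Total = 310 + 300 + 290 + 180 + 170 + 160 + 110 + 110 + 100 + 90 + 70 + 60 + 50 = 2000 GB.
Lower bound: ⌈2000/340⌉ = 6 hosts.
A packing using 7 hosts:
  host 1: 310 = 310
  host 2: 300 = 300
  host 3: 290 + 50 = 340
  host 4: 180 + 160 = 340
  host 5: 170 + 110 + 60 = 340
  host 6: 110 + 100 + 90 = 300
  host 7: 70 = 70
No arrangement into 6 hosts stays within capacity, so 7 is optimal.

7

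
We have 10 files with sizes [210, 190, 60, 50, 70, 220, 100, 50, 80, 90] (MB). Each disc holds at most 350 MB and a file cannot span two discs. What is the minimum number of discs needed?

4

Total = 220 + 210 + 190 + 100 + 90 + 80 + 70 + 60 + 50 + 50 = 1120 MB.
Lower bound: ⌈1120/350⌉ = 4 discs.
A packing using 4 discs:
  disc 1: 220 + 100 = 320
  disc 2: 210 + 90 + 50 = 350
  disc 3: 190 + 80 + 70 = 340
  disc 4: 60 + 50 = 110
This matches the lower bound, so 4 is optimal.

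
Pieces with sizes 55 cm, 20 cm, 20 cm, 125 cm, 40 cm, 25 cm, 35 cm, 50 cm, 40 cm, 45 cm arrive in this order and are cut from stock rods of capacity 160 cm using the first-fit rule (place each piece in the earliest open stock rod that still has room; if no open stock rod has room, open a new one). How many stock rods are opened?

  55 → stock rod 1 (new)  [load 55/160]
  20 → stock rod 1  [load 75/160]
  20 → stock rod 1  [load 95/160]
  125 → stock rod 2 (new)  [load 125/160]
  40 → stock rod 1  [load 135/160]
  25 → stock rod 1  [load 160/160]
  35 → stock rod 2  [load 160/160]
  50 → stock rod 3 (new)  [load 50/160]
  40 → stock rod 3  [load 90/160]
  45 → stock rod 3  [load 135/160]
3 stock rods opened.

3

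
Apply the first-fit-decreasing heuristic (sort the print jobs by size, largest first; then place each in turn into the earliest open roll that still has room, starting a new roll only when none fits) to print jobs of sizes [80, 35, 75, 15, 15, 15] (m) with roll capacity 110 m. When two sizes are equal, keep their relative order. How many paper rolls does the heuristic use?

3

Sorted descending: 80, 75, 35, 15, 15, 15.
  80 → roll 1 (new)  [load 80/110]
  75 → roll 2 (new)  [load 75/110]
  35 → roll 2  [load 110/110]
  15 → roll 1  [load 95/110]
  15 → roll 1  [load 110/110]
  15 → roll 3 (new)  [load 15/110]
3 paper rolls opened.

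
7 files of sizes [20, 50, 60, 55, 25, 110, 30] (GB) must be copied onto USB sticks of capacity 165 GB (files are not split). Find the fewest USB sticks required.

Total = 110 + 60 + 55 + 50 + 30 + 25 + 20 = 350 GB.
Lower bound: ⌈350/165⌉ = 3 USB sticks.
A packing using 3 USB sticks:
  USB stick 1: 110 + 55 = 165
  USB stick 2: 60 + 50 + 30 + 25 = 165
  USB stick 3: 20 = 20
This matches the lower bound, so 3 is optimal.

3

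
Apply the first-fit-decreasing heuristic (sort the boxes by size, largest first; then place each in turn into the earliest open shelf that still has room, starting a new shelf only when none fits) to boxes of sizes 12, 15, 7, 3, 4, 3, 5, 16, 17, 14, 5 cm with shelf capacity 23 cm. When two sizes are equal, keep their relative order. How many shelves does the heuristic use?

5

Sorted descending: 17, 16, 15, 14, 12, 7, 5, 5, 4, 3, 3.
  17 → shelf 1 (new)  [load 17/23]
  16 → shelf 2 (new)  [load 16/23]
  15 → shelf 3 (new)  [load 15/23]
  14 → shelf 4 (new)  [load 14/23]
  12 → shelf 5 (new)  [load 12/23]
  7 → shelf 2  [load 23/23]
  5 → shelf 1  [load 22/23]
  5 → shelf 3  [load 20/23]
  4 → shelf 4  [load 18/23]
  3 → shelf 3  [load 23/23]
  3 → shelf 4  [load 21/23]
5 shelves opened.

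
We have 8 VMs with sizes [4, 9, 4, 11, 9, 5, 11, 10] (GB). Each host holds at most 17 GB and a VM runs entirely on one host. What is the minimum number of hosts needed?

Total = 11 + 11 + 10 + 9 + 9 + 5 + 4 + 4 = 63 GB.
Lower bound: ⌈63/17⌉ = 4 hosts.
Also, 5 VMs each exceed 17/2 GB, and no two of those can share a host, so at least 5 hosts are needed.
A packing using 5 hosts:
  host 1: 11 + 5 = 16
  host 2: 11 + 4 = 15
  host 3: 10 + 4 = 14
  host 4: 9 = 9
  host 5: 9 = 9
This matches the lower bound, so 5 is optimal.

5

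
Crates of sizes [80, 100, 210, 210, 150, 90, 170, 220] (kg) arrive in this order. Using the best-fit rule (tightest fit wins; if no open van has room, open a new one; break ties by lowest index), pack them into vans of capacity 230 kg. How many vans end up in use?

7

  80 → van 1 (new)  [load 80/230]
  100 → van 1  [load 180/230]
  210 → van 2 (new)  [load 210/230]
  210 → van 3 (new)  [load 210/230]
  150 → van 4 (new)  [load 150/230]
  90 → van 5 (new)  [load 90/230]
  170 → van 6 (new)  [load 170/230]
  220 → van 7 (new)  [load 220/230]
7 vans opened.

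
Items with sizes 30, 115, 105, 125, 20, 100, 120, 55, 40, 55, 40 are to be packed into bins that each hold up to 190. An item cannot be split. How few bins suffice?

Total = 125 + 120 + 115 + 105 + 100 + 55 + 55 + 40 + 40 + 30 + 20 = 805.
Lower bound: ⌈805/190⌉ = 5 bins.
A packing using 5 bins:
  bin 1: 125 + 55 = 180
  bin 2: 120 + 55 = 175
  bin 3: 115 + 40 + 30 = 185
  bin 4: 105 + 40 + 20 = 165
  bin 5: 100 = 100
This matches the lower bound, so 5 is optimal.

5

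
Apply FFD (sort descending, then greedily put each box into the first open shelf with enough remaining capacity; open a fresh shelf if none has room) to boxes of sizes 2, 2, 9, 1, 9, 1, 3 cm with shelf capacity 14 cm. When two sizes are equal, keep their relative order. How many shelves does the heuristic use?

2

Sorted descending: 9, 9, 3, 2, 2, 1, 1.
  9 → shelf 1 (new)  [load 9/14]
  9 → shelf 2 (new)  [load 9/14]
  3 → shelf 1  [load 12/14]
  2 → shelf 1  [load 14/14]
  2 → shelf 2  [load 11/14]
  1 → shelf 2  [load 12/14]
  1 → shelf 2  [load 13/14]
2 shelves opened.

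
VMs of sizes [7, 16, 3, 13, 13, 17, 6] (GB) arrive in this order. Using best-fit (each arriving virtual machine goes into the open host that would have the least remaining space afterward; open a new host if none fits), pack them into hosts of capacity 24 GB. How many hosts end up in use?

  7 → host 1 (new)  [load 7/24]
  16 → host 1  [load 23/24]
  3 → host 2 (new)  [load 3/24]
  13 → host 2  [load 16/24]
  13 → host 3 (new)  [load 13/24]
  17 → host 4 (new)  [load 17/24]
  6 → host 4  [load 23/24]
4 hosts opened.

4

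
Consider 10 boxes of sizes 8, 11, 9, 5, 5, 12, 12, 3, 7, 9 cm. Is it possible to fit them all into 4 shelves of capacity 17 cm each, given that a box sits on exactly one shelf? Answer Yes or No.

No

Total = 81 cm; ⌈81/17⌉ = 5.
At least 5 shelves are required, but only 4 are allowed.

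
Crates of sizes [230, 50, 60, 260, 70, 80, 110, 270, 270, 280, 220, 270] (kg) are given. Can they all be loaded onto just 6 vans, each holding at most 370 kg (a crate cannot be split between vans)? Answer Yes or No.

Total = 2170 kg; ⌈2170/370⌉ = 6.
7 crates each exceed half the capacity and cannot share a van, forcing at least 7 vans.
At least 7 vans are required, but only 6 are allowed.

No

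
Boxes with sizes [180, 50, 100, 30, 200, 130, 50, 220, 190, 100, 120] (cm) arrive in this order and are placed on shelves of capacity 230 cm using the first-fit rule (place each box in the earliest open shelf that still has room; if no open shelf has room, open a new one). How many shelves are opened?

7

  180 → shelf 1 (new)  [load 180/230]
  50 → shelf 1  [load 230/230]
  100 → shelf 2 (new)  [load 100/230]
  30 → shelf 2  [load 130/230]
  200 → shelf 3 (new)  [load 200/230]
  130 → shelf 4 (new)  [load 130/230]
  50 → shelf 2  [load 180/230]
  220 → shelf 5 (new)  [load 220/230]
  190 → shelf 6 (new)  [load 190/230]
  100 → shelf 4  [load 230/230]
  120 → shelf 7 (new)  [load 120/230]
7 shelves opened.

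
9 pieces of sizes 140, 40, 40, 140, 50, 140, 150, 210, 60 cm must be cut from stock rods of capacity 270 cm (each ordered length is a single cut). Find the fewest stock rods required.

Total = 210 + 150 + 140 + 140 + 140 + 60 + 50 + 40 + 40 = 970 cm.
Lower bound: ⌈970/270⌉ = 4 stock rods.
Also, 5 pieces each exceed 135 cm, and no two of those can share a stock rod, so at least 5 stock rods are needed.
A packing using 5 stock rods:
  stock rod 1: 210 + 60 = 270
  stock rod 2: 150 + 50 + 40 = 240
  stock rod 3: 140 + 40 = 180
  stock rod 4: 140 = 140
  stock rod 5: 140 = 140
This matches the lower bound, so 5 is optimal.

5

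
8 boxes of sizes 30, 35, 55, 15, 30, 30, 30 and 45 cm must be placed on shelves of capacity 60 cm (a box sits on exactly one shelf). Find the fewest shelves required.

5

Total = 55 + 45 + 35 + 30 + 30 + 30 + 30 + 15 = 270 cm.
Lower bound: ⌈270/60⌉ = 5 shelves.
A packing using 5 shelves:
  shelf 1: 55 = 55
  shelf 2: 45 + 15 = 60
  shelf 3: 35 = 35
  shelf 4: 30 + 30 = 60
  shelf 5: 30 + 30 = 60
This matches the lower bound, so 5 is optimal.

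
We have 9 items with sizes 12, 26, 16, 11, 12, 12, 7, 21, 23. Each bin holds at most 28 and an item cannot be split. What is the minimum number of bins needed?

Total = 26 + 23 + 21 + 16 + 12 + 12 + 12 + 11 + 7 = 140.
Lower bound: ⌈140/28⌉ = 5 bins.
A packing using 6 bins:
  bin 1: 26 = 26
  bin 2: 23 = 23
  bin 3: 21 + 7 = 28
  bin 4: 16 + 12 = 28
  bin 5: 12 + 12 = 24
  bin 6: 11 = 11
No arrangement into 5 bins stays within capacity, so 6 is optimal.

6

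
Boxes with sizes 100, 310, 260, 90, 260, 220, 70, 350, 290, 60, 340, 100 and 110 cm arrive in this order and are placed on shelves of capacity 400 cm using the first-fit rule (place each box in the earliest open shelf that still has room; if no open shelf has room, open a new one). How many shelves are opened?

7

  100 → shelf 1 (new)  [load 100/400]
  310 → shelf 2 (new)  [load 310/400]
  260 → shelf 1  [load 360/400]
  90 → shelf 2  [load 400/400]
  260 → shelf 3 (new)  [load 260/400]
  220 → shelf 4 (new)  [load 220/400]
  70 → shelf 3  [load 330/400]
  350 → shelf 5 (new)  [load 350/400]
  290 → shelf 6 (new)  [load 290/400]
  60 → shelf 3  [load 390/400]
  340 → shelf 7 (new)  [load 340/400]
  100 → shelf 4  [load 320/400]
  110 → shelf 6  [load 400/400]
7 shelves opened.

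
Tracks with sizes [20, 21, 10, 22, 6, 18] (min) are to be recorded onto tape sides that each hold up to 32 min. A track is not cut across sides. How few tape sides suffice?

4

Total = 22 + 21 + 20 + 18 + 10 + 6 = 97 min.
Lower bound: ⌈97/32⌉ = 4 tape sides.
A packing using 4 tape sides:
  side 1: 22 + 10 = 32
  side 2: 21 + 6 = 27
  side 3: 20 = 20
  side 4: 18 = 18
This matches the lower bound, so 4 is optimal.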